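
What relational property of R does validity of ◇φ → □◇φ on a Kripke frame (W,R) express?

Suppose ◇φ→□◇φ is valid. Take Rxy, Rxz and set V(φ)={y}. Then ◇φ at x, so □◇φ at x, so ◇φ at z, so some w with Rzw has φ; w=y, i.e. Rzy. By symmetry of the argument, Ryz.
Conversely, on a frame with the Euclidean property the schema holds at every world under every valuation.
Frame condition: ∀x ∀y ∀z (Rxy ∧ Rxz → Ryz).

the Euclidean property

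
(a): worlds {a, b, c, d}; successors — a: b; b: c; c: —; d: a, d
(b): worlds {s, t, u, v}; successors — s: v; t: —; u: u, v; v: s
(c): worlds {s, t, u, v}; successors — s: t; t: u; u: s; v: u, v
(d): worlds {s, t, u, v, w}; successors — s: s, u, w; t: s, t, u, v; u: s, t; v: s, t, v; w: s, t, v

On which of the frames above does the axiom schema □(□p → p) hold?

The schema corresponds to shift-reflexivity: ∀x ∀y (Rxy → Ryy).
(a): fails — Rab but not Rbb.
(b): fails — Ruv but not Rvv.
(c): fails — Rus but not Rss.
(d): fails — Rtu but not Ruu.

none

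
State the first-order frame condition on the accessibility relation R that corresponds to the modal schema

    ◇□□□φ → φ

∀x ∀y (xRy → ∃w (yR³w ∧ x = w))

This is a Sahlqvist (Geach-type) schema ◇^1□^3φ → □^0◇^0φ.
Minimal-valuation argument: fix x; take any y with xR^1y and any z with xR^0z. Set V(φ) to the set of worlds R-reachable from y in exactly 3 steps. Then □^3φ holds at y, so the antecedent holds at x; validity forces ◇^0φ at z, giving a w with zR^0w and yR^3w.
First-order correspondent: ∀x ∀y (xRy → ∃w (yR³w ∧ x = w)).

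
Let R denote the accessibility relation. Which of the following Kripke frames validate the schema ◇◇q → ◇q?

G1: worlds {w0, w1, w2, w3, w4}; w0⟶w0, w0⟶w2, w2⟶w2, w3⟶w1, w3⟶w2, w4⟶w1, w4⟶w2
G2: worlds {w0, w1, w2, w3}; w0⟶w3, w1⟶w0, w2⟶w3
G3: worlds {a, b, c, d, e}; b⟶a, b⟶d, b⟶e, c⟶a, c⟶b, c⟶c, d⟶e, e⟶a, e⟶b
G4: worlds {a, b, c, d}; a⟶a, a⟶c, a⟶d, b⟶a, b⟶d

G1

The schema corresponds to transitivity: ∀x ∀y ∀z (Rxy ∧ Ryz → Rxz).
G1: ✓.
G2: fails — Rw1w0 and Rw0w3 but not Rw1w3.
G3: fails — Reb and Rbe but not Ree.
G4: fails — Rba and Rac but not Rbc.
Valid on: G1.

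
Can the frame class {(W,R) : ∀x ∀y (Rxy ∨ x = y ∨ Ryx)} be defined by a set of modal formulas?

Not modally definable

Any modally definable frame class is closed under disjoint unions.
Take 3 disjoint single-world reflexive frames: each is trivially connected, but their disjoint union has 3 worlds with no edge between distinct components, so it is not connected.
So the class is not modally definable.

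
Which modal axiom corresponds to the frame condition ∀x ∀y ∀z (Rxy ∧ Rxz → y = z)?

This is partial functionality; the standard corresponding axiom is CD: ◇s → □s.
Suppose ◇s→□s is valid. Take Rxy, Rxz and set V(s)={y}. Then ◇s at x, so □s at x, so s at z, i.e. z=y.

◇s → □s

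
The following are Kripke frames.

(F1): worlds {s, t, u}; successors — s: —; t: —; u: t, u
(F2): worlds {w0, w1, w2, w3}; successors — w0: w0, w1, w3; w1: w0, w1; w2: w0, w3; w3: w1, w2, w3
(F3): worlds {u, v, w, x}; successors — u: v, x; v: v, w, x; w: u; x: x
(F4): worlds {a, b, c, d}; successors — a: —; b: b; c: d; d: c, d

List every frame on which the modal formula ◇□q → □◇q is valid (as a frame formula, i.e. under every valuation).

(F2), (F4)

The schema corresponds to convergence: ∀x ∀y ∀z (Rxy ∧ Rxz → ∃w (Ryw ∧ Rzw)).
(F1): fails — Rut and Rut but t and t have no common successor.
(F2): holds.
(F3): fails — Rvv and Rvw but v and w have no common successor.
(F4): holds.
Valid on: (F2), (F4).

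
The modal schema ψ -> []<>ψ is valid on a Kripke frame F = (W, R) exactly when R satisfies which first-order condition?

Suppose ψ→□◇ψ is valid. Take Rxy and set V(ψ)={x}. Then ψ at x, so □◇ψ at x, so ◇ψ at y, so some z with Ryz has ψ; z=x, i.e. Ryx.
Conversely, on a frame with symmetry the schema holds at every world under every valuation.
So the correspondent is symmetry.

symmetry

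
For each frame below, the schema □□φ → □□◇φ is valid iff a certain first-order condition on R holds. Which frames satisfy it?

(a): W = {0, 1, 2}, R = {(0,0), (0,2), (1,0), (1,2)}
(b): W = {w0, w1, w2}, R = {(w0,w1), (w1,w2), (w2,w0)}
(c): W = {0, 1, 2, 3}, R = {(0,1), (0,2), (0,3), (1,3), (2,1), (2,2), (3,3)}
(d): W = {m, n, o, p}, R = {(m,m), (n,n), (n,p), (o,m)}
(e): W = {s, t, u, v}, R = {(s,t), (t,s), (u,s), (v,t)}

(c)

The schema corresponds to a generalized confluence (Geach) condition: ∀x ∀z (xR²z → ∃w (xR²w ∧ zRw)).
(a): fails — 0R²2 but no w with 0R²w and 2Rw.
(b): fails — w0R²w2 but no w with w0R²w and w2Rw.
(c): ✓.
(d): fails — nR²p but no w with nR²w and pRw.
(e): fails — sR²s but no w with sR²w and sRw.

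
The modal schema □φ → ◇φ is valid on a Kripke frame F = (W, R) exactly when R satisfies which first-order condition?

seriality: ∀x ∃y Rxy

Suppose □φ→◇φ is valid. At any x set V(φ)=W. Then □φ at x, so ◇φ at x, so x has a successor.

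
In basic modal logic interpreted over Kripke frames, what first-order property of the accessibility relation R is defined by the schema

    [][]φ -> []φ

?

density

Suppose □□φ→□φ is valid. Take Rxy and set V(φ)={w : xR²w}. Then □□φ at x, so □φ at x, so φ at y, i.e. ∃z(Rxz∧Rzy).
The converse is a direct semantic check.
So the correspondent is density.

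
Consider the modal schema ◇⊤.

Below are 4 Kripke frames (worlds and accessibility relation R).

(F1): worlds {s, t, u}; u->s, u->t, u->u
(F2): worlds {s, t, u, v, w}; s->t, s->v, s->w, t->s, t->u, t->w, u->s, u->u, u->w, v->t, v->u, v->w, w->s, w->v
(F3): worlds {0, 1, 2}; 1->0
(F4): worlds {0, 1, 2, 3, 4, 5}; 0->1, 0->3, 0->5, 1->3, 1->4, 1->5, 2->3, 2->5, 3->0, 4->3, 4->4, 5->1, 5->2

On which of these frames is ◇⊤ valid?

(F2), (F4)

The schema corresponds to seriality: ∀x ∃y Rxy.
(F1): fails — world s has no successor.
(F2): satisfies the condition.
(F3): fails — world 0 has no successor.
(F4): satisfies the condition.
Valid on: (F2), (F4).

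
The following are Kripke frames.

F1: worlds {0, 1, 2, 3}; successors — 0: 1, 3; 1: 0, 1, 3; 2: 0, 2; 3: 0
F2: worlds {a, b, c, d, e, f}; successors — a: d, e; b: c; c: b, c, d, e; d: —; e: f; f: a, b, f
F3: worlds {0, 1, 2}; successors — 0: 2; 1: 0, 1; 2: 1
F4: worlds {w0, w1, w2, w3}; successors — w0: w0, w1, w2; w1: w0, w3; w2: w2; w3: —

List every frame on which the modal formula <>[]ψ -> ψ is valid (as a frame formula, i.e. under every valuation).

The schema corresponds to symmetry: forall x forall y (Rxy -> Ryx).
F1: fails — R20 but not R02.
F2: fails — Rcd but not Rdc.
F3: fails — R10 but not R01.
F4: fails — Rw1w3 but not Rw3w1.
Valid on no frame.

none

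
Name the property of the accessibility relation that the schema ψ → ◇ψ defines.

This is frame-equivalent to □ψ → ψ (substitute ¬ψ for ψ and contrapose).
Suppose □ψ→ψ is valid. At any x set V(ψ)={w : Rxw}. Then □ψ holds at x, so ψ holds at x, i.e. Rxx.

reflexivity: ∀x Rxx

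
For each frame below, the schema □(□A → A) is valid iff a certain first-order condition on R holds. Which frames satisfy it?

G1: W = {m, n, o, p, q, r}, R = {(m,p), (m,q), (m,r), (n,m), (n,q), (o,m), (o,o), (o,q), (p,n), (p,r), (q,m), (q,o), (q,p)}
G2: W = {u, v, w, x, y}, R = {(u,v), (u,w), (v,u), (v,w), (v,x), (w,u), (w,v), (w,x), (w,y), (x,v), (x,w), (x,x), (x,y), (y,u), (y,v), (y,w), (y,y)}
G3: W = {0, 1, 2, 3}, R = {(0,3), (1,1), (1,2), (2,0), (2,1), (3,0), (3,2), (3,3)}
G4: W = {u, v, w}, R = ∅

The schema corresponds to shift-reflexivity: ∀x ∀y (Rxy → Ryy).
G1: fails — Rom but not Rmm.
G2: fails — Ruv but not Rvv.
G3: fails — R32 but not R22.
G4: condition met.
Valid on: G4.

G4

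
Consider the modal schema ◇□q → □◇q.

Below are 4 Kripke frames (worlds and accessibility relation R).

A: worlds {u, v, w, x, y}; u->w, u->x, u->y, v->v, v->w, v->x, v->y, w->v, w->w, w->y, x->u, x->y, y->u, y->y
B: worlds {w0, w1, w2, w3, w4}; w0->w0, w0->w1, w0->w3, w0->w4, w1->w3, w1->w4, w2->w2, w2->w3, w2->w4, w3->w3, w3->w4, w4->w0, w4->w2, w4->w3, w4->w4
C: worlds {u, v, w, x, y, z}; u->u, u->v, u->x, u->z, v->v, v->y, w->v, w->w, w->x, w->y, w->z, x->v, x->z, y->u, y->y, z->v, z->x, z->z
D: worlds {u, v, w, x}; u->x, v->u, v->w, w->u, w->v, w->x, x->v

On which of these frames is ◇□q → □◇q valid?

A, B

The schema corresponds to convergence: ∀x ∀y ∀z (Rxy ∧ Rxz → ∃w (Ryw ∧ Rzw)).
A: condition met.
B: condition met.
C: fails — Rwx and Rwy but x and y have no common successor.
D: fails — Rwu and Rwx but u and x have no common successor.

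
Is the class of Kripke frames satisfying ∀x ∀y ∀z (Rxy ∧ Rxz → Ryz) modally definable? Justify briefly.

The condition is the Euclidean property. A defining modal formula is ◇q → □◇q.

Yes — defined by ◇q → □◇q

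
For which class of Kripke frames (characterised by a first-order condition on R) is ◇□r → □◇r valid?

Suppose ◇□r→□◇r is valid. Take Rxy, Rxz and set V(r)={w : Ryw}. Then □r at y so ◇□r at x, so □◇r at x, so ◇r at z, giving w with Rzw and Ryw.

Convergence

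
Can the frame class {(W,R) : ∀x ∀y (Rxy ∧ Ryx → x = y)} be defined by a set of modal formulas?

Modal frame validity is preserved under surjective bounded morphisms.
The 4-cycle (worlds a,b,c,d with a→b→c→d→a) is antisymmetric. Sending even-indexed worlds to s and odd-indexed worlds to t is a surjective bounded morphism onto the two-world frame with s↔t, which is not antisymmetric.
So no modal formula (or set of formulas) defines exactly the antisymmetric frames.

Not modally definable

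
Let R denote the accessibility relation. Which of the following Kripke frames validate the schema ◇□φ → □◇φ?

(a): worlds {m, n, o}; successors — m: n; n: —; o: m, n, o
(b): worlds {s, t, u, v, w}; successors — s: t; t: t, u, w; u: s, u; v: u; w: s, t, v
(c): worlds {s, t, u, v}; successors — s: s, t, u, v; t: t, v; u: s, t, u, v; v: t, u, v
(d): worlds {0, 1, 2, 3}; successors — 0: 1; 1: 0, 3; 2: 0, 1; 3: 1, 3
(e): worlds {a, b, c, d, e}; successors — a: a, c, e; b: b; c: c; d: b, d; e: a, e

(c)

Frame correspondent (Sahlqvist): ∀x ∀y ∀z (Rxy ∧ Rxz → ∃w (Ryw ∧ Rzw)) — i.e. convergence.
(a): fails — Rmn and Rmn but n and n have no common successor.
(b): fails — Ruu and Rus but u and s have no common successor.
(c): satisfies the condition.
(d): fails — R20 and R21 but 0 and 1 have no common successor.
(e): fails — Rae and Rac but e and c have no common successor.
Valid on: (c).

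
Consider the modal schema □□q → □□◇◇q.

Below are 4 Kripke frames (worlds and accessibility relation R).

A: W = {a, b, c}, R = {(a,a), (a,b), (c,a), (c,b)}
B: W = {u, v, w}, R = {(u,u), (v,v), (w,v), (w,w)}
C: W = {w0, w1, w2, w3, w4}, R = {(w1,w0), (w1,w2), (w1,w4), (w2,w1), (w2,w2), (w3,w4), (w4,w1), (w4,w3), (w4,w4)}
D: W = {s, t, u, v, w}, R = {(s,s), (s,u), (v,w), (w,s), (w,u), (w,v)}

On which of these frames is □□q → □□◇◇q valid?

B

Frame correspondent (Sahlqvist): ∀x ∀z (xR²z → ∃w (xR²w ∧ zR²w)) — i.e. a generalized confluence (Geach) condition.
A: fails — aR²b but no w with aR²w and bR²w.
B: satisfies the condition.
C: fails — w2R²w0 but no w with w2R²w and w0R²w.
D: fails — sR²u but no w* with sR²w* and uR²w*.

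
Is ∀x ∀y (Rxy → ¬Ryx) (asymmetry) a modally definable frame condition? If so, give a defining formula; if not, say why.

Modal frame validity is preserved under surjective bounded morphisms.
The 5-cycle (worlds 0,1,2,3,4 with 0→1→2→3→4→0) is asymmetric. Mapping every world to a single reflexive point • is a surjective bounded morphism, and the reflexive point is not asymmetric (R•• but asymmetry requires ¬R••).
Hence asymmetry is not modally definable.

No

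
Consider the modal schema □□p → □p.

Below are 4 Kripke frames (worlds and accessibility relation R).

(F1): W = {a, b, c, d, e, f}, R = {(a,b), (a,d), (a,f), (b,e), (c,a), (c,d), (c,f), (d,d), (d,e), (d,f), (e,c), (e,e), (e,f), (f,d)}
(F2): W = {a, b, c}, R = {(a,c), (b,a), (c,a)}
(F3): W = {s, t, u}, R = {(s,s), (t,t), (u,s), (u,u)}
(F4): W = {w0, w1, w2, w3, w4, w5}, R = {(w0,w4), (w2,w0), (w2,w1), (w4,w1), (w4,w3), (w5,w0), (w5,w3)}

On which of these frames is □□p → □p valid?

(F3)

This is the axiom for density; its first-order frame correspondent is ∀x ∀y (Rxy → ∃z (Rxz ∧ Rzy)).
(F1): fails — Rab but no z with Raz and Rzb.
(F2): fails — Rac but no z with Raz and Rzc.
(F3): satisfies the condition.
(F4): fails — Rw0w4 but no z with Rw0z and Rzw4.
Valid on: (F3).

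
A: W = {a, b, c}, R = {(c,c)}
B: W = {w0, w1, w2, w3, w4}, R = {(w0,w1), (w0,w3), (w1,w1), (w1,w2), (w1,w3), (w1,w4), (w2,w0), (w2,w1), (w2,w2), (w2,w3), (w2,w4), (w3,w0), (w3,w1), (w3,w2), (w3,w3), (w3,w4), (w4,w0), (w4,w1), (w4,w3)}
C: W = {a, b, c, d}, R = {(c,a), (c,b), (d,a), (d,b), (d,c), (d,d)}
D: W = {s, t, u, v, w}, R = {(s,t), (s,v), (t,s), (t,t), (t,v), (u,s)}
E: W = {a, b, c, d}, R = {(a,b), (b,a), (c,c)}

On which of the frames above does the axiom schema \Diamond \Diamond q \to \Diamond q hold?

A, C

Frame correspondent (Sahlqvist): \forall x \forall y \forall z (Rxy \wedge Ryz \to Rxz) — i.e. transitivity.
A: condition met.
B: fails — Rw1w3 and Rw3w0 but not Rw1w0.
C: condition met.
D: fails — Rus and Rsv but not Ruv.
E: fails — Rab and Rba but not Raa.
Valid on: A, C.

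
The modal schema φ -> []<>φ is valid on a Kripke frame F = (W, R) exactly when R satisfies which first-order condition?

symmetry: forall x forall y (Rxy -> Ryx)

This is the B axiom.
Its frame correspondent is symmetry — forall x forall y (Rxy -> Ryx).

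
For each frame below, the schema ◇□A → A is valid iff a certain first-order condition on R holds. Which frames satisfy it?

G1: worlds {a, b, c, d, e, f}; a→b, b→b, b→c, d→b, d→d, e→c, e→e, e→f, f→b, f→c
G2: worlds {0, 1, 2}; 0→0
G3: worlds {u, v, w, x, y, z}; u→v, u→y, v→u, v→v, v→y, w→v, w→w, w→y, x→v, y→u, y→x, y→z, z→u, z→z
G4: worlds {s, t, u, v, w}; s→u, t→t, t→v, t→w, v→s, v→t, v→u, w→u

G2

Frame correspondent (Sahlqvist): ∀x ∀y (Rxy → Ryx) — i.e. symmetry.
G1: fails — Rbc but not Rcb.
G2: satisfies the condition.
G3: fails — Ryx but not Rxy.
G4: fails — Rwu but not Ruw.
Valid on: G2.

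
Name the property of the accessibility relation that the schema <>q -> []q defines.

Suppose ◇q→□q is valid. Take Rxy, Rxz and set V(q)={y}. Then ◇q at x, so □q at x, so q at z, i.e. z=y.
Conversely, any frame satisfying forall x forall y forall z (Rxy & Rxz -> y = z) validates the schema.
Frame condition: forall x forall y forall z (Rxy & Rxz -> y = z).

partial functionality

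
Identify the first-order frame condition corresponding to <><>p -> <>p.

Transitivity

Equivalently (dual form): □p → □□p.
Suppose □p→□□p is valid. Take Rxy, Ryz and set V(p)={w : Rxw}. Then □p at x, so □□p at x, so □p at y, so p at z, i.e. Rxz.
Conversely, any frame satisfying forall x forall y forall z (Rxy & Ryz -> Rxz) validates the schema.
So the correspondent is transitivity.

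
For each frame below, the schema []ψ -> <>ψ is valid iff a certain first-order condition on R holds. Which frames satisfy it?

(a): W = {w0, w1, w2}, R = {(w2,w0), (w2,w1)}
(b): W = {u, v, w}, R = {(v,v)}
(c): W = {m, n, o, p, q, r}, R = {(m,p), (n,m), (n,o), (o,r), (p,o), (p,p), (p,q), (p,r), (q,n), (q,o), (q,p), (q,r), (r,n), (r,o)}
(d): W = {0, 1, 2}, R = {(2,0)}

The schema corresponds to seriality: forall x exists y Rxy.
(a): fails — world w0 has no successor.
(b): fails — world u has no successor.
(c): ✓.
(d): fails — world 0 has no successor.

(c)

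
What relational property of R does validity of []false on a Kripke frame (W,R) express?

emptiness of R

This schema is the Ver axiom.
It corresponds to emptiness of R: forall x forall y ~Rxy.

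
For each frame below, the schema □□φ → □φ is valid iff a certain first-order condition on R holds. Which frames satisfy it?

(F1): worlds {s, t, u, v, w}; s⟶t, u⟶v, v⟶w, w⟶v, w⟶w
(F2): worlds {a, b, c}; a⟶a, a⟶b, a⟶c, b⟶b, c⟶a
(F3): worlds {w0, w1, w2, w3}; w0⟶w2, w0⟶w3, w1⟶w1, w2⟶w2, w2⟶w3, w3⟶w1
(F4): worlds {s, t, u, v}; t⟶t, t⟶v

(F2), (F3), (F4)

Frame correspondent (Sahlqvist): ∀x ∀y (Rxy → ∃z (Rxz ∧ Rzy)) — i.e. density.
(F1): fails — Ruv but no z with Ruz and Rzv.
(F2): ✓.
(F3): ✓.
(F4): ✓.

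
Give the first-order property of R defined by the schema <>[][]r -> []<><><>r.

forall x forall y forall z ((xRy & xRz) -> exists w (y R^2 w & z R^3 w))

This is a Sahlqvist (Geach-type) schema ◇^1□^2r → □^1◇^3r.
Minimal-valuation argument: fix x; take any y with xR^1y and any z with xR^1z. Set V(r) to the set of worlds R-reachable from y in exactly 2 steps. Then □^2r holds at y, so the antecedent holds at x; validity forces ◇^3r at z, giving a w with zR^3w and yR^2w.
First-order correspondent: forall x forall y forall z ((xRy & xRz) -> exists w (y R^2 w & z R^3 w)).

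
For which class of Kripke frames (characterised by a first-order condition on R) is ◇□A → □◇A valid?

Suppose ◇□A→□◇A is valid. Take Rxy, Rxz and set V(A)={w : Ryw}. Then □A at y so ◇□A at x, so □◇A at x, so ◇A at z, giving w with Rzw and Ryw.

Convergence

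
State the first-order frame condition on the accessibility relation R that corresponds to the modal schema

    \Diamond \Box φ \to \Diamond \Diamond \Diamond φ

This is a Sahlqvist (Geach-type) schema ◇^1□^1φ → □^0◇^3φ.
First-order correspondent: \forall x \forall y (xRy \to \exists w (yRw \wedge x R^3 w)).

\forall x \forall y (xRy \to \exists w (yRw \wedge x R^3 w))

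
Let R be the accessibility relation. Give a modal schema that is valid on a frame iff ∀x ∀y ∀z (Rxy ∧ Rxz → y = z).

A defining formula is ◇ψ → □ψ (the CD axiom).
Suppose ◇ψ→□ψ is valid. Take Rxy, Rxz and set V(ψ)={y}. Then ◇ψ at x, so □ψ at x, so ψ at z, i.e. z=y.

◇ψ → □ψ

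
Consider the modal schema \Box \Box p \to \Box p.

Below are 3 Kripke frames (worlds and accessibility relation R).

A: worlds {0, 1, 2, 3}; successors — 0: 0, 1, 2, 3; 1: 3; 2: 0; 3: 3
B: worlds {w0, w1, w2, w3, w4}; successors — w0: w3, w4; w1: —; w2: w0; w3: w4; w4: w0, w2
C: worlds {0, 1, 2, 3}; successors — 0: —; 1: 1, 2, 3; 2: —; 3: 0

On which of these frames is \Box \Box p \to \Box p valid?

Frame correspondent (Sahlqvist): \forall x \forall y (Rxy \to \exists z (Rxz \wedge Rzy)) — i.e. density.
A: condition met.
B: fails — Rw4w2 but no z with Rw4z and Rzw2.
C: fails — R30 but no z with R3z and Rz0.

A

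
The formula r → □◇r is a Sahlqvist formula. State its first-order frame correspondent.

Suppose r→□◇r is valid. Take Rxy and set V(r)={x}. Then r at x, so □◇r at x, so ◇r at y, so some z with Ryz has r; z=x, i.e. Ryx.

Symmetry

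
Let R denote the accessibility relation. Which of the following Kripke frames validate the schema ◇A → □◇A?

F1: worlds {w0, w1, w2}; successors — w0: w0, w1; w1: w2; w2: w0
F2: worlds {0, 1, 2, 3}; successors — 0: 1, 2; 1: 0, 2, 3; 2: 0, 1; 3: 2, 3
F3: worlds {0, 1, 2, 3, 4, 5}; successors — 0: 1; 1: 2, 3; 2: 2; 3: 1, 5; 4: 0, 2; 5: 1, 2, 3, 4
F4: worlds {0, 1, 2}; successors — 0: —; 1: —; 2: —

Frame correspondent (Sahlqvist): ∀x ∀y ∀z (Rxy ∧ Rxz → Ryz) — i.e. the Euclidean property.
F1: fails — Rw0w1 and Rw0w1 but not Rw1w1.
F2: fails — R02 and R02 but not R22.
F3: fails — R01 and R01 but not R11.
F4: condition met.

F4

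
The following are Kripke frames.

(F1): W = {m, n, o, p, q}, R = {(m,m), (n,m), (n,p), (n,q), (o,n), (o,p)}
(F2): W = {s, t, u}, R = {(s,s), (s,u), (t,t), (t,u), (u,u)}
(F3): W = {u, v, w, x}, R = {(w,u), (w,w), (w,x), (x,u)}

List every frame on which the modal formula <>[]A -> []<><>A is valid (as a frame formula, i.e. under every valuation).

(F2)

Frame correspondent (Sahlqvist): forall x forall y forall z ((xRy & xRz) -> exists w (yRw & z R^2 w)) — i.e. a generalized confluence (Geach) condition.
(F1): fails — nRm, nRp but no w with mRw and pR²w.
(F2): condition met.
(F3): fails — wRu, wRu but no t with uRt and uR²t.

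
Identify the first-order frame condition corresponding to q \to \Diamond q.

This is frame-equivalent to □q → q (substitute ¬q for q and contrapose).
Suppose □q→q is valid. At any x set V(q)={w : Rxw}. Then □q holds at x, so q holds at x, i.e. Rxx.
Conversely, on a frame with reflexivity the schema holds at every world under every valuation.
Frame condition: \forall x Rxx.

reflexivity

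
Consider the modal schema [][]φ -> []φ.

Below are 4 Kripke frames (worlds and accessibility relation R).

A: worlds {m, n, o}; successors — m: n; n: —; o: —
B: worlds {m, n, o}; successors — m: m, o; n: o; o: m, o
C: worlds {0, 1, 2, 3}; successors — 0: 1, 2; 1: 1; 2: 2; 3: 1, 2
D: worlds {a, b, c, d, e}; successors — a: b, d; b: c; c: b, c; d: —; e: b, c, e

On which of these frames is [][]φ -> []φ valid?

B, C

The schema corresponds to density: forall x forall y (Rxy -> exists z (Rxz & Rzy)).
A: fails — Rmn but no z with Rmz and Rzn.
B: condition met.
C: condition met.
D: fails — Rab but no z with Raz and Rzb.
Valid on: B, C.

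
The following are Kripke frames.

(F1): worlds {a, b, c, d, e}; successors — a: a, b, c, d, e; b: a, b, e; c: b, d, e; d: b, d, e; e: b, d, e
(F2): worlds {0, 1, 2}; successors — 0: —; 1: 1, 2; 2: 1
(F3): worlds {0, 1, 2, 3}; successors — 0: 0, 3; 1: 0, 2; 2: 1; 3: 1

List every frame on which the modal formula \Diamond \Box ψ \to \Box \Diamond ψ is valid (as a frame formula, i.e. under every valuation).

(F1), (F2)

The schema corresponds to convergence: \forall x \forall y \forall z (Rxy \wedge Rxz \to \exists w (Ryw \wedge Rzw)).
(F1): condition met.
(F2): condition met.
(F3): fails — R00 and R03 but 0 and 3 have no common successor.
Valid on: (F1), (F2).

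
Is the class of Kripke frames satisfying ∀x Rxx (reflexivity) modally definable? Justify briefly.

Yes: it is reflexivity, defined by the T schema □q → q.

Yes — defined by □q → q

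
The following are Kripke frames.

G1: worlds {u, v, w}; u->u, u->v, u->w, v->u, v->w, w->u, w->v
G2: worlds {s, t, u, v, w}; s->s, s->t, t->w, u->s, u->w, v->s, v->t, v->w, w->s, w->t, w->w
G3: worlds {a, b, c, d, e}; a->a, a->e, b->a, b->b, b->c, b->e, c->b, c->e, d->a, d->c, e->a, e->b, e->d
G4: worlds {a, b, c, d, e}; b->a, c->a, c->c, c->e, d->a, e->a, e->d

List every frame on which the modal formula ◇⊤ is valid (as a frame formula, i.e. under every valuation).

G1, G2, G3

This is the axiom for seriality; its first-order frame correspondent is ∀x ∃y Rxy.
G1: condition met.
G2: condition met.
G3: condition met.
G4: fails — world a has no successor.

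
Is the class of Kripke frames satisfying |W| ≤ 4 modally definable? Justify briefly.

No

Modal frame validity is preserved under disjoint unions.
Any modal formula valid on each of 5 disjoint one-world frames is valid on their disjoint union (validity is preserved under disjoint unions). Each one-world frame has |W|=1≤4, but the union has |W|=5.
Hence having at most 4 worlds is not modally definable.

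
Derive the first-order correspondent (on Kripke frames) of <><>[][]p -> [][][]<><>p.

forall x forall y forall z ((x R^2 y & x R^3 z) -> exists w (y R^2 w & z R^2 w))

This is a Sahlqvist (Geach-type) schema ◇^2□^2p → □^3◇^2p.
First-order correspondent: forall x forall y forall z ((x R^2 y & x R^3 z) -> exists w (y R^2 w & z R^2 w)).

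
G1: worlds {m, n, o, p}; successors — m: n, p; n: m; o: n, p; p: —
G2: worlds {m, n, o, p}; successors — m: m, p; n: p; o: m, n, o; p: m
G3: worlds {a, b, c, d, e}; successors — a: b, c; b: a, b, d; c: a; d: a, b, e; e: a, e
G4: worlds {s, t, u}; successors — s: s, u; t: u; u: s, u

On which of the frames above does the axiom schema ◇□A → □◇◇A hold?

This is the axiom for a generalized confluence (Geach) condition; its first-order frame correspondent is ∀x ∀y ∀z ((xRy ∧ xRz) → ∃w (yRw ∧ zR²w)).
G1: fails — mRn, mRn but no w with nRw and nR²w.
G2: fails — oRn, oRn but no w with nRw and nR²w.
G3: fails — aRc, aRc but no w with cRw and cR²w.
G4: satisfies the condition.
Valid on: G4.

G4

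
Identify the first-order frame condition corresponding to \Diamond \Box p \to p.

This is frame-equivalent to p → □◇p (substitute ¬p for p and contrapose).
Suppose p→□◇p is valid. Take Rxy and set V(p)={x}. Then p at x, so □◇p at x, so ◇p at y, so some z with Ryz has p; z=x, i.e. Ryx.

symmetry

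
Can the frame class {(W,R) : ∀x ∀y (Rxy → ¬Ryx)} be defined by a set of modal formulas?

Modal frame validity is preserved under surjective bounded morphisms.
The 4-cycle (worlds s,t,u,v with s→t→u→v→s) is asymmetric. Mapping every world to a single reflexive point • is a surjective bounded morphism, and the reflexive point is not asymmetric (R•• but asymmetry requires ¬R••).
So the class is not modally definable.

Not modally definable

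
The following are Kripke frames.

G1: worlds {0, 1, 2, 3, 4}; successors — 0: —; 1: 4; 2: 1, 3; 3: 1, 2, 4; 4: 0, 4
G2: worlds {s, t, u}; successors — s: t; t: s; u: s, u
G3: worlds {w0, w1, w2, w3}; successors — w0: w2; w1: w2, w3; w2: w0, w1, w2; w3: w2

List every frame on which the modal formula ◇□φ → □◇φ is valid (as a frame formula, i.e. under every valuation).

The schema corresponds to convergence: ∀x ∀y ∀z (Rxy ∧ Rxz → ∃w (Ryw ∧ Rzw)).
G1: fails — R34 and R32 but 4 and 2 have no common successor.
G2: fails — Rus and Ruu but s and u have no common successor.
G3: ✓.

G3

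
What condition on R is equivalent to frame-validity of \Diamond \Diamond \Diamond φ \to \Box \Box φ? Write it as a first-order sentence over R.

This is a Sahlqvist (Geach-type) schema ◇^3□^0φ → □^2◇^0φ.
First-order correspondent: \forall x \forall y \forall z ((x R^3 y \wedge x R^2 z) \to \exists w (y = w \wedge z = w)).

\forall x \forall y \forall z ((x R^3 y \wedge x R^2 z) \to \exists w (y = w \wedge z = w))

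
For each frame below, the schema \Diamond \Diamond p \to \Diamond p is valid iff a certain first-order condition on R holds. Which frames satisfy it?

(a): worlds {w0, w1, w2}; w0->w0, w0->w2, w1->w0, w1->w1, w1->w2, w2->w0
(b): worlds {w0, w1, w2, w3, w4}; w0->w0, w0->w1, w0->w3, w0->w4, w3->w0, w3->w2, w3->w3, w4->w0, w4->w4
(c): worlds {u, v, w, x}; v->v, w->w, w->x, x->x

The schema corresponds to a generalized confluence (Geach) condition: \forall x \forall y (x R^2 y \to \exists w (y = w \wedge xRw)).
(a): fails — w2R²w2 but no w with w2=w and w2Rw.
(b): fails — w0R²w2 but no w with w2=w and w0Rw.
(c): satisfies the condition.

(c)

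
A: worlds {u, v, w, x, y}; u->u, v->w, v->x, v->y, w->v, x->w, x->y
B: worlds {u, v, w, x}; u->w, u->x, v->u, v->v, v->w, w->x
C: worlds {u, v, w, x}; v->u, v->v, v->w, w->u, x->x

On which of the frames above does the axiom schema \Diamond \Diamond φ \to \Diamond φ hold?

C

This is the axiom for transitivity; its first-order frame correspondent is \forall x \forall y \forall z (Rxy \wedge Ryz \to Rxz).
A: fails — Rxw and Rwv but not Rxv.
B: fails — Rvw and Rwx but not Rvx.
C: condition met.
Valid on: C.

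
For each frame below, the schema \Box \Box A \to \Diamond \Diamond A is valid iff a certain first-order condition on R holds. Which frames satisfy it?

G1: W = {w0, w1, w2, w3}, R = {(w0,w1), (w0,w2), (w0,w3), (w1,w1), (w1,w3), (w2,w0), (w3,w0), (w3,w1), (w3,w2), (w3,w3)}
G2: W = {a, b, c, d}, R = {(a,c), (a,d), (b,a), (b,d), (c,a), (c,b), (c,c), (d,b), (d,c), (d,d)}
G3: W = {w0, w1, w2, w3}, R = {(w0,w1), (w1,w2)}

This is the axiom for a generalized confluence (Geach) condition; its first-order frame correspondent is \forall x \exists w (x R^2 w \wedge x R^2 w).
G1: holds.
G2: holds.
G3: fails — at w1 but no w with w1R²w and w1R²w.

G1, G2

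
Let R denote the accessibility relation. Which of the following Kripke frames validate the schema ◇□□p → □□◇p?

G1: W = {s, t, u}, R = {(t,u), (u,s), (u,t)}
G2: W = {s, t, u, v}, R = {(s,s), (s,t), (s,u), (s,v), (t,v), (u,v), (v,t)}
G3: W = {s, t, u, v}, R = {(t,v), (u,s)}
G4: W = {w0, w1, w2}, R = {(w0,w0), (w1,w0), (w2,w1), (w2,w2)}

This is the axiom for a generalized confluence (Geach) condition; its first-order frame correspondent is ∀x ∀y ∀z ((xRy ∧ xR²z) → ∃w (yR²w ∧ zRw)).
G1: fails — tRu, tR²s but no w with uR²w and sRw.
G2: fails — sRt, sR²t but no w with tR²w and tRw.
G3: condition met.
G4: fails — w2Rw1, w2R²w2 but no w with w1R²w and w2Rw.

G3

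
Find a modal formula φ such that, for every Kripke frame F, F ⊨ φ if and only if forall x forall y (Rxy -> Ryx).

The condition is symmetry. The B schema r → □◇r defines it.

r → □◇r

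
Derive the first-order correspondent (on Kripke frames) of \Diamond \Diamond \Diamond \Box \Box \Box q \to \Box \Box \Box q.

\forall x \forall y \forall z ((x R^3 y \wedge x R^3 z) \to \exists w (y R^3 w \wedge z = w))

This is a Sahlqvist (Geach-type) schema ◇^3□^3q → □^3◇^0q.
First-order correspondent: \forall x \forall y \forall z ((x R^3 y \wedge x R^3 z) \to \exists w (y R^3 w \wedge z = w)).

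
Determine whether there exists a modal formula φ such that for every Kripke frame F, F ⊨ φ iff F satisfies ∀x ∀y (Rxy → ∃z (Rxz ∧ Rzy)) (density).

The condition is density. A defining modal formula is □□r → □r.
Suppose □□r→□r is valid. Take Rxy and set V(r)={w : xR²w}. Then □□r at x, so □r at x, so r at y, i.e. ∃z(Rxz∧Rzy).

Definable; □□r → □r defines it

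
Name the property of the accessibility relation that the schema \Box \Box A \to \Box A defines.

density: \forall x \forall y (Rxy \to \exists z (Rxz \wedge Rzy))

Suppose □□A→□A is valid. Take Rxy and set V(A)={w : xR²w}. Then □□A at x, so □A at x, so A at y, i.e. ∃z(Rxz∧Rzy).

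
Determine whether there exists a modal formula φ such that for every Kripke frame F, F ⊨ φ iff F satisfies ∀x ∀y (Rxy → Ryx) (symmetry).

The condition is symmetry. A defining modal formula is q → □◇q.

Yes, by q → □◇q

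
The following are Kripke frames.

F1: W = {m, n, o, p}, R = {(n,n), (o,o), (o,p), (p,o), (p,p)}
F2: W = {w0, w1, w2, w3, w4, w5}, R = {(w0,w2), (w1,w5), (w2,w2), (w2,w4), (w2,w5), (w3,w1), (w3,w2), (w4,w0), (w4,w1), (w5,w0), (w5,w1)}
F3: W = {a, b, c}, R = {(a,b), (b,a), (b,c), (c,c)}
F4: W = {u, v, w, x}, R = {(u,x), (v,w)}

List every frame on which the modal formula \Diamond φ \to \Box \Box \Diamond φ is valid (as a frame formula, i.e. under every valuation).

F1, F4

Frame correspondent (Sahlqvist): \forall x \forall y \forall z ((xRy \wedge x R^2 z) \to \exists w (y = w \wedge zRw)) — i.e. a generalized confluence (Geach) condition.
F1: holds.
F2: fails — w0Rw2, w0R²w4 but no w with w2=w and w4Rw.
F3: fails — aRb, aR²c but no w with b=w and cRw.
F4: holds.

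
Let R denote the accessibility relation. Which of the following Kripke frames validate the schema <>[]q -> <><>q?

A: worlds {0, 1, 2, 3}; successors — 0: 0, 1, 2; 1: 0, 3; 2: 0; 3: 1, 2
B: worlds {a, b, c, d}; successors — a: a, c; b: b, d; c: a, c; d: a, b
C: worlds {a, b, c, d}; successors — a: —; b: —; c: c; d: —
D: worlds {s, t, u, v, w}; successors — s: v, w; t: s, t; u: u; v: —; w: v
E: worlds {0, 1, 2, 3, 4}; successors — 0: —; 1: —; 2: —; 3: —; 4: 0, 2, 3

A, B, C

The schema corresponds to a generalized confluence (Geach) condition: forall x forall y (xRy -> exists w (yRw & x R^2 w)).
A: holds.
B: holds.
C: holds.
D: fails — sRv but no w* with vRw* and sR²w*.
E: fails — 4R0 but no w with 0Rw and 4R²w.
Valid on: A, B, C.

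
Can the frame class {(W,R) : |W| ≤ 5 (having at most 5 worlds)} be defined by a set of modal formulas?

Any modally definable frame class is closed under disjoint unions.
Any modal formula valid on each of 6 disjoint one-world frames is valid on their disjoint union (validity is preserved under disjoint unions). Each one-world frame has |W|=1≤5, but the union has |W|=6.
So the class is not modally definable.

Not modally definable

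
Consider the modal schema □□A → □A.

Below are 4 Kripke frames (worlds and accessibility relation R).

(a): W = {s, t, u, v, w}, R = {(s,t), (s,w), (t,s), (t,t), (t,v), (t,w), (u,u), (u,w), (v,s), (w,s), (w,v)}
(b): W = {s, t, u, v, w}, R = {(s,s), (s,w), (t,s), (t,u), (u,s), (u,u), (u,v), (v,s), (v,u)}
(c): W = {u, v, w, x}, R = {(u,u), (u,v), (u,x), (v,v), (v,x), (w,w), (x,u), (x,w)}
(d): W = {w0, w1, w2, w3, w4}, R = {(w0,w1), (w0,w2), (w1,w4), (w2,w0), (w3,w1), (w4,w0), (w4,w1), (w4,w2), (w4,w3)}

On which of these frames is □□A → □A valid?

This is the axiom for density; its first-order frame correspondent is ∀x ∀y (Rxy → ∃z (Rxz ∧ Rzy)).
(a): fails — Rvs but no z with Rvz and Rzs.
(b): condition met.
(c): condition met.
(d): fails — Rw3w1 but no z with Rw3z and Rzw1.

(b), (c)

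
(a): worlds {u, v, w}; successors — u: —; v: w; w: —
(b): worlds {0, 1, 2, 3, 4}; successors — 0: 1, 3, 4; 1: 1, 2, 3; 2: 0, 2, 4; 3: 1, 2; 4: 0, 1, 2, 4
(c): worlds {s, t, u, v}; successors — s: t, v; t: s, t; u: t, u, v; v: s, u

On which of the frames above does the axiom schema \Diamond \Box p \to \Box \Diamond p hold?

(b), (c)

This is the axiom for convergence; its first-order frame correspondent is \forall x \forall y \forall z (Rxy \wedge Rxz \to \exists w (Ryw \wedge Rzw)).
(a): fails — Rvw and Rvw but w and w have no common successor.
(b): ✓.
(c): ✓.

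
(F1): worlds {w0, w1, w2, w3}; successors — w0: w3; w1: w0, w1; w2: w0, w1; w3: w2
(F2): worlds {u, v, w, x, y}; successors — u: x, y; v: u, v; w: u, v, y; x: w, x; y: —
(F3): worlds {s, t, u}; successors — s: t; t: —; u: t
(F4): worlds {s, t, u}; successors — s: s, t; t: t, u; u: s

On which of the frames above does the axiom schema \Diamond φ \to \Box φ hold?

The schema corresponds to partial functionality: \forall x \forall y \forall z (Rxy \wedge Rxz \to y = z).
(F1): fails — w1 sees both w0 and w1.
(F2): fails — u sees both x and y.
(F3): condition met.
(F4): fails — s sees both s and t.
Valid on: (F3).

(F3)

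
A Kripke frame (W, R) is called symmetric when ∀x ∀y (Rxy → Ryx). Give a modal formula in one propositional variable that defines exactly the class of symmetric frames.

ψ → □◇ψ

This is symmetry; the standard corresponding axiom is B: ψ → □◇ψ.
Suppose ψ→□◇ψ is valid. Take Rxy and set V(ψ)={x}. Then ψ at x, so □◇ψ at x, so ◇ψ at y, so some z with Ryz has ψ; z=x, i.e. Ryx.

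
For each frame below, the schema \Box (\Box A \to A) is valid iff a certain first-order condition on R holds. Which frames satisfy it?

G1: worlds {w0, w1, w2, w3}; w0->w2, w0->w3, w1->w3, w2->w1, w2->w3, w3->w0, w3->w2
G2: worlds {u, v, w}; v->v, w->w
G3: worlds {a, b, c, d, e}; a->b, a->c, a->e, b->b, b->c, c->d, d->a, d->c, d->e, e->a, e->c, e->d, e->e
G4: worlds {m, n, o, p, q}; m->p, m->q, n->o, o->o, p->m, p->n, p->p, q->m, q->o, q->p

G2

The schema corresponds to shift-reflexivity: \forall x \forall y (Rxy \to Ryy).
G1: fails — Rw3w2 but not Rw2w2.
G2: ✓.
G3: fails — Rbc but not Rcc.
G4: fails — Rpm but not Rmm.
Valid on: G2.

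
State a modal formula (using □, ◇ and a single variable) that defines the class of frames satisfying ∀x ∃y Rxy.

□p → ◇p

This is seriality; the standard corresponding axiom is D: □p → ◇p.
Suppose □p→◇p is valid. At any x set V(p)=W. Then □p at x, so ◇p at x, so x has a successor.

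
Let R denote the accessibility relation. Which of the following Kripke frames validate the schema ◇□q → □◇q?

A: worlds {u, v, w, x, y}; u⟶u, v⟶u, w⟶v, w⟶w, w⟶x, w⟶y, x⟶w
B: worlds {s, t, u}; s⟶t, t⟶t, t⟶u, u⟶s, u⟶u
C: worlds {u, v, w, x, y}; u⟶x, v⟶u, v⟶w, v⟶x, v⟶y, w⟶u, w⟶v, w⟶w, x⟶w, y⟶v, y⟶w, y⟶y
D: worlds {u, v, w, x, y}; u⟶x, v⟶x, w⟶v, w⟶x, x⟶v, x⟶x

D

This is the axiom for convergence; its first-order frame correspondent is ∀x ∀y ∀z (Rxy ∧ Rxz → ∃w (Ryw ∧ Rzw)).
A: fails — Rww and Rwy but w and y have no common successor.
B: fails — Ruu and Rus but u and s have no common successor.
C: fails — Rvw and Rvu but w and u have no common successor.
D: satisfies the condition.
Valid on: D.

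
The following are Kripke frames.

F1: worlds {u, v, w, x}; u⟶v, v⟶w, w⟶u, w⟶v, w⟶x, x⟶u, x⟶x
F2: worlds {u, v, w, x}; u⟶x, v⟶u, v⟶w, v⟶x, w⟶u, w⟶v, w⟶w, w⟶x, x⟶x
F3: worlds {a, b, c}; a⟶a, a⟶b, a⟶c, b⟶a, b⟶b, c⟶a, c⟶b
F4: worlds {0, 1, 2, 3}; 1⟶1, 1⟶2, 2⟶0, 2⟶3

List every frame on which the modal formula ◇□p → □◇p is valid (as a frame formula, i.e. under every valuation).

Frame correspondent (Sahlqvist): ∀x ∀y ∀z (Rxy ∧ Rxz → ∃w (Ryw ∧ Rzw)) — i.e. convergence.
F1: fails — Rwu and Rwx but u and x have no common successor.
F2: holds.
F3: holds.
F4: fails — R12 and R11 but 2 and 1 have no common successor.
Valid on: F2, F3.

F2, F3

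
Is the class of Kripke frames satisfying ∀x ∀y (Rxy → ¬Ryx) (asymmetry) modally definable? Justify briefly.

Modal frame validity is preserved under surjective bounded morphisms.
The 3-cycle (worlds a,b,c with a→b→c→a) is asymmetric. Mapping every world to a single reflexive point • is a surjective bounded morphism, and the reflexive point is not asymmetric (R•• but asymmetry requires ¬R••).
So no modal formula (or set of formulas) defines exactly the asymmetric frames.

Not modally definable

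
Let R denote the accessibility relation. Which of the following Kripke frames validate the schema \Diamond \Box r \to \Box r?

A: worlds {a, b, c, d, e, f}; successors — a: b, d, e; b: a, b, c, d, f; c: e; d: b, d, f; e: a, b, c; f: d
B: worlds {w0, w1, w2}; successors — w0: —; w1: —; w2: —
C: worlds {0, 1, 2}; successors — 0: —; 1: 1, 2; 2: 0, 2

B

Frame correspondent (Sahlqvist): \forall x \forall y \forall z (Rxy \wedge Rxz \to Ryz) — i.e. the Euclidean property.
A: fails — Rab and Rae but not Rbe.
B: holds.
C: fails — R12 and R11 but not R21.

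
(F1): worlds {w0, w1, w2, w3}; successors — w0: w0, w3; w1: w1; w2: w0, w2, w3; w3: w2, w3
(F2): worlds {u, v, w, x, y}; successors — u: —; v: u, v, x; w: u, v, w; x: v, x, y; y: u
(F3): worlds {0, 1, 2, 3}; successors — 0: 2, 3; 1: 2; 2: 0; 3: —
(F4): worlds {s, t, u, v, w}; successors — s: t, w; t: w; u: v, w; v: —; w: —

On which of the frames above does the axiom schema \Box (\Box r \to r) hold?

(F1)

The schema corresponds to shift-reflexivity: \forall x \forall y (Rxy \to Ryy).
(F1): ✓.
(F2): fails — Rwu but not Ruu.
(F3): fails — R12 but not R22.
(F4): fails — Ruv but not Rvv.
Valid on: (F1).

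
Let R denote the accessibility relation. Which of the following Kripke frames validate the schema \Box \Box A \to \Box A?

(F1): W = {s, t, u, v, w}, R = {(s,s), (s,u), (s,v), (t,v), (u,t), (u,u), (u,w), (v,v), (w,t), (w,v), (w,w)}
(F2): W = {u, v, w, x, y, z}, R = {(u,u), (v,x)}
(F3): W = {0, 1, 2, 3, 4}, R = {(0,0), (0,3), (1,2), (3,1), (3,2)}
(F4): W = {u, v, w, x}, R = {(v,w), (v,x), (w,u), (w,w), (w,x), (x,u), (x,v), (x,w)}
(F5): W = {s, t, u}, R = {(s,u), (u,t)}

(F1)

Frame correspondent (Sahlqvist): \forall x \forall y (Rxy \to \exists z (Rxz \wedge Rzy)) — i.e. density.
(F1): condition met.
(F2): fails — Rvx but no t with Rvt and Rtx.
(F3): fails — R31 but no z with R3z and Rz1.
(F4): fails — Rxv but no z with Rxz and Rzv.
(F5): fails — Rsu but no z with Rsz and Rzu.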